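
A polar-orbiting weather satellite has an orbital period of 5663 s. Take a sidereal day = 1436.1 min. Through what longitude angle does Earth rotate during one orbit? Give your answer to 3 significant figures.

During one orbit Earth rotates (5663.0 / 86166) × 360° = 23.66°.

23.7°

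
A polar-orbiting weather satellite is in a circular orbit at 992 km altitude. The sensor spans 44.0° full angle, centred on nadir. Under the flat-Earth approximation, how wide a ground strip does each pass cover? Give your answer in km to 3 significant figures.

Half-angle = 44.0°/2 = 22°.
Swath width ≈ 2h·tan(θ/2) = 2 × 992 × tan(22°) = 801.6 km.

802 km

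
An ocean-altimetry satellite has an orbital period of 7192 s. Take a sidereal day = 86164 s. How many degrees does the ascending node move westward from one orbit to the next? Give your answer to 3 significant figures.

30.0°

During one orbit Earth rotates (7192.0 / 86164) × 360° = 30.05°.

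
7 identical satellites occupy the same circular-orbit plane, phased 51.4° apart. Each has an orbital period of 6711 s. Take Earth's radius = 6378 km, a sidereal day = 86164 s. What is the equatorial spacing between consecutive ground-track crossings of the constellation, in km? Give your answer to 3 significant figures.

446 km

Single-satellite node shift = (6711.0/86164) × 360° = 28.04°.
With 7 satellites evenly phased, successive equator crossings are 28.04/7 = 4.006° apart.
That is 4.006 × 111.3 = 446 km at the equator.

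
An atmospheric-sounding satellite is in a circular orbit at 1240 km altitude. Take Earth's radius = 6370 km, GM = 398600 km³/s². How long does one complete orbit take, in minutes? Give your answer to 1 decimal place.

Semi-major axis a = 6370 + 1240 = 7610 km. Period T = 2π√(a³/μ) = 2π√(7610³/398600) = 6606.8 s = 110.11 min.

110.1 min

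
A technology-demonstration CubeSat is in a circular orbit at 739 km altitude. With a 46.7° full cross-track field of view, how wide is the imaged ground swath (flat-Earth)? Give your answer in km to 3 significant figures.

Half-angle = 46.7°/2 = 23.35°.
Swath width ≈ 2h·tan(θ/2) = 2 × 739 × tan(23.35°) = 638.1 km.

638 km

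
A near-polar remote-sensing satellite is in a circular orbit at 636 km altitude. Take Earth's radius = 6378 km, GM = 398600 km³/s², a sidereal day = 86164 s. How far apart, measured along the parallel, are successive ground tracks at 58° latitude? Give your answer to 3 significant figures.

1440 km

Semi-major axis a = 6378 + 636 = 7014 km. Period T = 2π√(a³/μ) = 2π√(7014³/398600) = 5846.0 s = 97.43 min.
Node shift per orbit = (5846.0/86164) × 360° = 24.43°.
Equatorial spacing = 24.43 × 111.3 km/° = 2719 km.
At 58° latitude, spacing = 2719 × cos(58°) = 1441 km.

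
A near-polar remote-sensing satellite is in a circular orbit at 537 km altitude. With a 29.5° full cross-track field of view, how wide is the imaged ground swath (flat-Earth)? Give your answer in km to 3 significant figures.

Half-angle = 29.5°/2 = 14.75°.
Swath width ≈ 2h·tan(θ/2) = 2 × 537 × tan(14.75°) = 282.8 km.

283 km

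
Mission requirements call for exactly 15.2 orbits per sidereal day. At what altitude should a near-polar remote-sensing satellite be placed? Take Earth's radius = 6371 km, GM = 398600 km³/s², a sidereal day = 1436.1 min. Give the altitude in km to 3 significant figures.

501 km

Required period T = 86166 / 15.2 = 5668.8 s.
From T = 2π√(a³/μ): a = (μ T²/4π²)^(1/3) = (398600 × 5668.8² / 4π²)^(1/3) = 6872 km.
Altitude h = a − R = 6872 − 6371 = 501 km.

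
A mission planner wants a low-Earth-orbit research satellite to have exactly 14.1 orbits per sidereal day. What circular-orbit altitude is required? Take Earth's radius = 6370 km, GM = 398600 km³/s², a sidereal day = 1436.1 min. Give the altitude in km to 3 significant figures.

854 km

Required period T = 86166 / 14.1 = 6111.1 s.
From T = 2π√(a³/μ): a = (μ T²/4π²)^(1/3) = (398600 × 6111.1² / 4π²)^(1/3) = 7224 km.
Altitude h = a − R = 7224 − 6370 = 854 km.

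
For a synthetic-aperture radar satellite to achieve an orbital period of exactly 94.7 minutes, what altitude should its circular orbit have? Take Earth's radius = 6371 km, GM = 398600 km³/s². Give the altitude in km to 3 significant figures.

T = 94.7 min = 5682.0 s.
From T = 2π√(a³/μ): a = (μ T²/4π²)^(1/3) = (398600 × 5682.0² / 4π²)^(1/3) = 6882 km.
Altitude h = a − R = 6882 − 6371 = 511 km.

511 km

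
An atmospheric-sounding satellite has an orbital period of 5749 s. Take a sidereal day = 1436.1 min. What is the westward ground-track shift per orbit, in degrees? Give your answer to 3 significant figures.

During one orbit Earth rotates (5749.0 / 86166) × 360° = 24.02°.

24.0°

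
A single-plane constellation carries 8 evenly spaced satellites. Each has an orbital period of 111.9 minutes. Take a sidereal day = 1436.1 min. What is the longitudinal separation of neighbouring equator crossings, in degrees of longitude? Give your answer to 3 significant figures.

T = 111.9 min = 6714.0 s.
Single-satellite node shift = (6714.0/86166) × 360° = 28.05°.
With 8 satellites evenly phased, successive equator crossings are 28.05/8 = 3.506° apart.

3.51°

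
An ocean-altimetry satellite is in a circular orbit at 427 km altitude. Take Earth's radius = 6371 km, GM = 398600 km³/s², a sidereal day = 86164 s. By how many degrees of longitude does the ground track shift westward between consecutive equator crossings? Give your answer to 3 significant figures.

23.3°

Semi-major axis a = 6371 + 427 = 6798 km. Period T = 2π√(a³/μ) = 2π√(6798³/398600) = 5578.1 s = 92.97 min.
During one orbit Earth rotates (5578.1 / 86164) × 360° = 23.31°.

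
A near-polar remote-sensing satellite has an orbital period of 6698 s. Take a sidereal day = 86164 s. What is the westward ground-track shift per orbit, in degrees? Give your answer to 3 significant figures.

During one orbit Earth rotates (6698.0 / 86164) × 360° = 27.98°.

28.0°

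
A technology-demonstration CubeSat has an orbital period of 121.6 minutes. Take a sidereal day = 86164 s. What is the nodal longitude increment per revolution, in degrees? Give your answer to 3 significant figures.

T = 121.6 min = 7296.0 s.
During one orbit Earth rotates (7296.0 / 86164) × 360° = 30.48°.

30.5°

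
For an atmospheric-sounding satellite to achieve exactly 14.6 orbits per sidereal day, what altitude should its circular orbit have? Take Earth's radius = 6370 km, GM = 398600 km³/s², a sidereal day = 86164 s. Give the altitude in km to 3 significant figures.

688 km

Required period T = 86164 / 14.6 = 5901.6 s.
From T = 2π√(a³/μ): a = (μ T²/4π²)^(1/3) = (398600 × 5901.6² / 4π²)^(1/3) = 7058 km.
Altitude h = a − R = 7058 − 6370 = 688 km.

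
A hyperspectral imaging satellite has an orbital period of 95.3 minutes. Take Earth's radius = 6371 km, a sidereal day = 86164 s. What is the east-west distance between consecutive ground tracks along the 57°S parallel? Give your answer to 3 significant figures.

T = 95.3 min = 5718.0 s.
Node shift per orbit = (5718.0/86164) × 360° = 23.89°.
Equatorial spacing = 23.89 × 111.2 km/° = 2656 km.
At 57° latitude, spacing = 2656 × cos(57°) = 1447 km.

1450 km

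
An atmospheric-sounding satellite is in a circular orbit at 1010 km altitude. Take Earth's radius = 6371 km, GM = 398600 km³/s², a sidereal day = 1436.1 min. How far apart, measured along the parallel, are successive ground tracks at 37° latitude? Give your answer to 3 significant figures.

Semi-major axis a = 6371 + 1010 = 7381 km. Period T = 2π√(a³/μ) = 2π√(7381³/398600) = 6310.8 s = 105.18 min.
Node shift per orbit = (6310.8/86166) × 360° = 26.37°.
Equatorial spacing = 26.37 × 111.2 km/° = 2932 km.
At 37° latitude, spacing = 2932 × cos(37°) = 2341 km.

2340 km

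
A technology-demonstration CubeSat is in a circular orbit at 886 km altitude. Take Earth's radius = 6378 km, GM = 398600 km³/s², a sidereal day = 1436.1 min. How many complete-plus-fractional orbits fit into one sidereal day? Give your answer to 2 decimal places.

13.98

Semi-major axis a = 6378 + 886 = 7264 km. Period T = 2π√(a³/μ) = 2π√(7264³/398600) = 6161.3 s = 102.69 min.
Orbits per sidereal day = 86166 / 6161.3 = 13.985.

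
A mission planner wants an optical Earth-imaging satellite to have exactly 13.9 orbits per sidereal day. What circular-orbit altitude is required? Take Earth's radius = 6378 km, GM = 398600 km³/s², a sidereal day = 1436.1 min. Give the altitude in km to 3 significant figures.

Required period T = 86166 / 13.9 = 6199.0 s.
From T = 2π√(a³/μ): a = (μ T²/4π²)^(1/3) = (398600 × 6199.0² / 4π²)^(1/3) = 7294 km.
Altitude h = a − R = 7294 − 6378 = 916 km.

916 km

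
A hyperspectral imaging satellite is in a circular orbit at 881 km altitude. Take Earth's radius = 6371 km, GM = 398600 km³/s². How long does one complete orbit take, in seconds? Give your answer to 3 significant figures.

Semi-major axis a = 6371 + 881 = 7252 km. Period T = 2π√(a³/μ) = 2π√(7252³/398600) = 6146.1 s = 102.43 min.

6150 seconds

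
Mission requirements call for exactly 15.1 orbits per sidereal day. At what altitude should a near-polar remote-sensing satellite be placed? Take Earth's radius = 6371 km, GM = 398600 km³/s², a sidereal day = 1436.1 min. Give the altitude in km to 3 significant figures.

531 km

Required period T = 86166 / 15.1 = 5706.4 s.
From T = 2π√(a³/μ): a = (μ T²/4π²)^(1/3) = (398600 × 5706.4² / 4π²)^(1/3) = 6902 km.
Altitude h = a − R = 6902 − 6371 = 531 km.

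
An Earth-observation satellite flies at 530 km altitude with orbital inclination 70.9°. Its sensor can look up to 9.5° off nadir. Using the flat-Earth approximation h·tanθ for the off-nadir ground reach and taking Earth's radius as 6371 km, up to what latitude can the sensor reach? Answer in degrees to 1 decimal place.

For a prograde orbit the ground track reaches latitude ±i = ±70.9°.
Sensor half-swath on the ground ≈ 530·tan(9.5°) = 89 km = 0.80° of latitude.
Maximum observable latitude ≈ 70.9 + 0.80 = 71.7°.

71.7°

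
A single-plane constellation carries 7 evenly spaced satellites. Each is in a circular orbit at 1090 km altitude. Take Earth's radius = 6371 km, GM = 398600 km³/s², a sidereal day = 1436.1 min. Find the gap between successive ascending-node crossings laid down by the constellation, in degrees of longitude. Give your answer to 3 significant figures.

Semi-major axis a = 6371 + 1090 = 7461 km. Period T = 2π√(a³/μ) = 2π√(7461³/398600) = 6413.7 s = 106.89 min.
Single-satellite node shift = (6413.7/86166) × 360° = 26.80°.
With 7 satellites evenly phased, successive equator crossings are 26.80/7 = 3.828° apart.

3.83°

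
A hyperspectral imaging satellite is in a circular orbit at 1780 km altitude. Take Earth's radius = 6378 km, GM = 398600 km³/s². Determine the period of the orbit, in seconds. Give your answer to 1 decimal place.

Semi-major axis a = 6378 + 1780 = 8158 km. Period T = 2π√(a³/μ) = 2π√(8158³/398600) = 7333.1 s = 122.22 min.

7333.1 seconds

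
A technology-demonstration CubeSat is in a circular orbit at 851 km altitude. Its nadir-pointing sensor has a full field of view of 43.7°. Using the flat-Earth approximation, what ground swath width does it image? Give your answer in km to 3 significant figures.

682 km

Half-angle = 43.7°/2 = 21.85°.
Swath width ≈ 2h·tan(θ/2) = 2 × 851 × tan(21.85°) = 682.5 km.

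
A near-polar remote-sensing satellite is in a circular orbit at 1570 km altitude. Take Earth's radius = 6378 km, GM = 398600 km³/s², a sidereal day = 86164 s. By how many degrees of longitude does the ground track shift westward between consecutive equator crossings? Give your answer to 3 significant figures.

29.5°

Semi-major axis a = 6378 + 1570 = 7948 km. Period T = 2π√(a³/μ) = 2π√(7948³/398600) = 7051.8 s = 117.53 min.
During one orbit Earth rotates (7051.8 / 86164) × 360° = 29.46°.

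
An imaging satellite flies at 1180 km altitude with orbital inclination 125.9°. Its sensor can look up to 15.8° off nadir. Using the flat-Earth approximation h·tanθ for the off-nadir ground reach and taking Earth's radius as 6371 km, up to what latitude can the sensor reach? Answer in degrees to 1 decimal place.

Retrograde orbit: the ground track reaches ±(180° − i) = ±(180 − 125.9) = ±54.1°.
Sensor half-swath on the ground ≈ 1180·tan(15.8°) = 334 km = 3.00° of latitude.
Maximum observable latitude ≈ 54.1 + 3.00 = 57.1°.

57.1°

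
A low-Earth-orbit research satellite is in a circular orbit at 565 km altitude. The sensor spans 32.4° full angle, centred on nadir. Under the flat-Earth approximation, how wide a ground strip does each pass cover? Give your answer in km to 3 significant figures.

328 km

Half-angle = 32.4°/2 = 16.2°.
Swath width ≈ 2h·tan(θ/2) = 2 × 565 × tan(16.2°) = 328.3 km.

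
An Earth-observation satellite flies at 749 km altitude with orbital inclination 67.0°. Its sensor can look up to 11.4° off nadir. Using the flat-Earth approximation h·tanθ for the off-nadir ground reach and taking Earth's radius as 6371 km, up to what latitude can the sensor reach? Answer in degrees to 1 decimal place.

68.4°

For a prograde orbit the ground track reaches latitude ±i = ±67.0°.
Sensor half-swath on the ground ≈ 749·tan(11.4°) = 151 km = 1.36° of latitude.
Maximum observable latitude ≈ 67.0 + 1.36 = 68.4°.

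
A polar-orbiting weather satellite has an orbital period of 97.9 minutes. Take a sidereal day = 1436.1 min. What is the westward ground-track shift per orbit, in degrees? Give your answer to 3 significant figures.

24.5°

T = 97.9 min = 5874.0 s.
During one orbit Earth rotates (5874.0 / 86166) × 360° = 24.54°.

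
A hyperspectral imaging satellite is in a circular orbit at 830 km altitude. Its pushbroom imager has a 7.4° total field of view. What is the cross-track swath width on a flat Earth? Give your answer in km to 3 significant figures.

107 km

Half-angle = 7.4°/2 = 3.7°.
Swath width ≈ 2h·tan(θ/2) = 2 × 830 × tan(3.7°) = 107.3 km.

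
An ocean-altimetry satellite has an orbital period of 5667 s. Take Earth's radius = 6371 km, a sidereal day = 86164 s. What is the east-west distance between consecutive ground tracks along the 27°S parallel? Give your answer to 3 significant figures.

2350 km

Node shift per orbit = (5667.0/86164) × 360° = 23.68°.
Equatorial spacing = 23.68 × 111.2 km/° = 2633 km.
At 27° latitude, spacing = 2633 × cos(27°) = 2346 km.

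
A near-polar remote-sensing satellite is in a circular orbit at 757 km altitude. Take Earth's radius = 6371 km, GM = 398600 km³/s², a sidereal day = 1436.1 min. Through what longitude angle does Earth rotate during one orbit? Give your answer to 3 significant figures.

Semi-major axis a = 6371 + 757 = 7128 km. Period T = 2π√(a³/μ) = 2π√(7128³/398600) = 5989.1 s = 99.82 min.
During one orbit Earth rotates (5989.1 / 86166) × 360° = 25.02°.

25.0°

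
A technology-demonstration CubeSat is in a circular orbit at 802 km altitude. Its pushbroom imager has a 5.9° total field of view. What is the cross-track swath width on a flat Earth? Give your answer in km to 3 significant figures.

82.7 km

Half-angle = 5.9°/2 = 2.95°.
Swath width ≈ 2h·tan(θ/2) = 2 × 802 × tan(2.95°) = 82.7 km.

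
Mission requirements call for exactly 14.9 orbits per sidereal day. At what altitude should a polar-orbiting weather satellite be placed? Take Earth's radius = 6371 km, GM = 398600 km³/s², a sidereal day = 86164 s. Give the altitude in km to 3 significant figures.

Required period T = 86164 / 14.9 = 5782.8 s.
From T = 2π√(a³/μ): a = (μ T²/4π²)^(1/3) = (398600 × 5782.8² / 4π²)^(1/3) = 6963 km.
Altitude h = a − R = 6963 − 6371 = 592 km.

592 km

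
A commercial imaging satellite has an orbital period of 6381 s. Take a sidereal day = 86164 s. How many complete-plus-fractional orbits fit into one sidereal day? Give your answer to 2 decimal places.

Orbits per sidereal day = 86164 / 6381.0 = 13.503.

13.50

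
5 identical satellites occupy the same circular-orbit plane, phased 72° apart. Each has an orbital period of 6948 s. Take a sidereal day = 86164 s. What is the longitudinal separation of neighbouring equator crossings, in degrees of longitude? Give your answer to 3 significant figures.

5.81°

Single-satellite node shift = (6948.0/86164) × 360° = 29.03°.
With 5 satellites evenly phased, successive equator crossings are 29.03/5 = 5.806° apart.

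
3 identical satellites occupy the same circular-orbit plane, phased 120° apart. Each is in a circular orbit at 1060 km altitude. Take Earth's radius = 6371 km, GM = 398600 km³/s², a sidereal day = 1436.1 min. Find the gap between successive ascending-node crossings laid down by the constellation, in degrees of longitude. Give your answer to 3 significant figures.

8.88°

Semi-major axis a = 6371 + 1060 = 7431 km. Period T = 2π√(a³/μ) = 2π√(7431³/398600) = 6375.0 s = 106.25 min.
Single-satellite node shift = (6375.0/86166) × 360° = 26.63°.
With 3 satellites evenly phased, successive equator crossings are 26.63/3 = 8.878° apart.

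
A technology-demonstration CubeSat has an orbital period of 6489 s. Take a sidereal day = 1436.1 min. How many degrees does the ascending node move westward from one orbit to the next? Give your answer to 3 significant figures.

27.1°

During one orbit Earth rotates (6489.0 / 86166) × 360° = 27.11°.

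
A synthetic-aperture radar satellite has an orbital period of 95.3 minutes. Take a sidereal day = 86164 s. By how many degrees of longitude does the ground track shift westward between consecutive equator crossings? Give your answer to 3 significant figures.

T = 95.3 min = 5718.0 s.
During one orbit Earth rotates (5718.0 / 86164) × 360° = 23.89°.

23.9°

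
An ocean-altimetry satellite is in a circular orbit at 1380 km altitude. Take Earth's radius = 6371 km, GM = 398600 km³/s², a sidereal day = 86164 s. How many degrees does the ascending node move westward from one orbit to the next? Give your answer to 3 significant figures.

Semi-major axis a = 6371 + 1380 = 7751 km. Period T = 2π√(a³/μ) = 2π√(7751³/398600) = 6791.2 s = 113.19 min.
During one orbit Earth rotates (6791.2 / 86164) × 360° = 28.37°.

28.4°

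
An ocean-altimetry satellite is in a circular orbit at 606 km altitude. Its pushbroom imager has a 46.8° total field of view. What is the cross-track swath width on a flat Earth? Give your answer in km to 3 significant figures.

524 km

Half-angle = 46.8°/2 = 23.4°.
Swath width ≈ 2h·tan(θ/2) = 2 × 606 × tan(23.4°) = 524.5 km.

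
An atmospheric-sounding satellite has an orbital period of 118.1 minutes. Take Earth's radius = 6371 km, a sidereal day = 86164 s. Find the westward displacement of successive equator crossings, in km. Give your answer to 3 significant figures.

T = 118.1 min = 7086.0 s.
During one orbit Earth rotates (7086.0 / 86164) × 360° = 29.61°.
At the equator that is 29.61° × (2π·6371/360) km/° = 29.61 × 111.2 = 3292 km.

3290 km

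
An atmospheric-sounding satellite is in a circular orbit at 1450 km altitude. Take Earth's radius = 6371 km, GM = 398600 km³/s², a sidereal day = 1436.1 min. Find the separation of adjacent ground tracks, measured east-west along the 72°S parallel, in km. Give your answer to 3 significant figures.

Semi-major axis a = 6371 + 1450 = 7821 km. Period T = 2π√(a³/μ) = 2π√(7821³/398600) = 6883.4 s = 114.72 min.
Node shift per orbit = (6883.4/86166) × 360° = 28.76°.
Equatorial spacing = 28.76 × 111.2 km/° = 3198 km.
At 72° latitude, spacing = 3198 × cos(72°) = 988 km.

988 km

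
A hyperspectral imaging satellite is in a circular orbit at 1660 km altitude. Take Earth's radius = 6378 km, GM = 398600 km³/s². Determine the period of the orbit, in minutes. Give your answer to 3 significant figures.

120 min

Semi-major axis a = 6378 + 1660 = 8038 km. Period T = 2π√(a³/μ) = 2π√(8038³/398600) = 7171.9 s = 119.53 min.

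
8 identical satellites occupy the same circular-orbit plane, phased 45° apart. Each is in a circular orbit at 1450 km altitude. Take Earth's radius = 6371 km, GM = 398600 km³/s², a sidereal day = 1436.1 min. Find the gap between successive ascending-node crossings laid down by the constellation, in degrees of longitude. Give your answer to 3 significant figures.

Semi-major axis a = 6371 + 1450 = 7821 km. Period T = 2π√(a³/μ) = 2π√(7821³/398600) = 6883.4 s = 114.72 min.
Single-satellite node shift = (6883.4/86166) × 360° = 28.76°.
With 8 satellites evenly phased, successive equator crossings are 28.76/8 = 3.595° apart.

3.59°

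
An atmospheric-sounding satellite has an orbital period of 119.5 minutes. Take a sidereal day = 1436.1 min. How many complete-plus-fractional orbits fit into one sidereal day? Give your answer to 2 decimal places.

12.02

T = 119.5 min = 7170.0 s.
Orbits per sidereal day = 86166 / 7170.0 = 12.018.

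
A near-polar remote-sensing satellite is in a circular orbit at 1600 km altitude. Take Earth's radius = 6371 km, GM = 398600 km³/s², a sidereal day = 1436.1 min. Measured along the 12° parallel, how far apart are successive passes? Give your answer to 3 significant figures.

Semi-major axis a = 6371 + 1600 = 7971 km. Period T = 2π√(a³/μ) = 2π√(7971³/398600) = 7082.4 s = 118.04 min.
Node shift per orbit = (7082.4/86166) × 360° = 29.59°.
Equatorial spacing = 29.59 × 111.2 km/° = 3290 km.
At 12° latitude, spacing = 3290 × cos(12°) = 3218 km.

3220 km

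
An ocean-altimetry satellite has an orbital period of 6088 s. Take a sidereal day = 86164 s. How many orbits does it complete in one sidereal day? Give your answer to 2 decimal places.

Orbits per sidereal day = 86164 / 6088.0 = 14.153.

14.15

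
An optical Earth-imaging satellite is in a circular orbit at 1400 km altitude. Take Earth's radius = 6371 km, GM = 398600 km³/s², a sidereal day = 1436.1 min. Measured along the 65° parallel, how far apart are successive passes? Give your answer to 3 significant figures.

1340 km

Semi-major axis a = 6371 + 1400 = 7771 km. Period T = 2π√(a³/μ) = 2π√(7771³/398600) = 6817.5 s = 113.63 min.
Node shift per orbit = (6817.5/86166) × 360° = 28.48°.
Equatorial spacing = 28.48 × 111.2 km/° = 3167 km.
At 65° latitude, spacing = 3167 × cos(65°) = 1339 km.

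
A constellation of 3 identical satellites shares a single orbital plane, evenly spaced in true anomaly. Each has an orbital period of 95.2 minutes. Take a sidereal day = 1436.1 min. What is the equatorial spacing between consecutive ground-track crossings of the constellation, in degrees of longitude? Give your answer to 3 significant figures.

T = 95.2 min = 5712.0 s.
Single-satellite node shift = (5712.0/86166) × 360° = 23.86°.
With 3 satellites evenly phased, successive equator crossings are 23.86/3 = 7.955° apart.

7.95°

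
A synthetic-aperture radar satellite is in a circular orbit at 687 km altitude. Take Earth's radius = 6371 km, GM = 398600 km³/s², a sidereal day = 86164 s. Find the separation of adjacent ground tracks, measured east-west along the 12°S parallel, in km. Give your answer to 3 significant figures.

Semi-major axis a = 6371 + 687 = 7058 km. Period T = 2π√(a³/μ) = 2π√(7058³/398600) = 5901.1 s = 98.35 min.
Node shift per orbit = (5901.1/86164) × 360° = 24.66°.
Equatorial spacing = 24.66 × 111.2 km/° = 2742 km.
At 12° latitude, spacing = 2742 × cos(12°) = 2682 km.

2680 km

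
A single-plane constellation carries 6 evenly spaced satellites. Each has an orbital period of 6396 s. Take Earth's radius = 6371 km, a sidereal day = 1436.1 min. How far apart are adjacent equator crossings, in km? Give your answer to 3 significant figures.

495 km

Single-satellite node shift = (6396.0/86166) × 360° = 26.72°.
With 6 satellites evenly phased, successive equator crossings are 26.72/6 = 4.454° apart.
That is 4.454 × 111.2 = 495 km at the equator.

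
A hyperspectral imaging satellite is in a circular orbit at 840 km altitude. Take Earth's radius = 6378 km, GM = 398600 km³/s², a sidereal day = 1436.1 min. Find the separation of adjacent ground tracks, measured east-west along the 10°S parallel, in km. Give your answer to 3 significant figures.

2800 km

Semi-major axis a = 6378 + 840 = 7218 km. Period T = 2π√(a³/μ) = 2π√(7218³/398600) = 6102.9 s = 101.72 min.
Node shift per orbit = (6102.9/86166) × 360° = 25.50°.
Equatorial spacing = 25.50 × 111.3 km/° = 2838 km.
At 10° latitude, spacing = 2838 × cos(10°) = 2795 km.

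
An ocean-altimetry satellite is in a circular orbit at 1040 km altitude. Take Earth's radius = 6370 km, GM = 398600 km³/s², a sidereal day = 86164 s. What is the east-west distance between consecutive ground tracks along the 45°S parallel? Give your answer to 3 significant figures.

2090 km

Semi-major axis a = 6370 + 1040 = 7410 km. Period T = 2π√(a³/μ) = 2π√(7410³/398600) = 6348.0 s = 105.80 min.
Node shift per orbit = (6348.0/86164) × 360° = 26.52°.
Equatorial spacing = 26.52 × 111.2 km/° = 2949 km.
At 45° latitude, spacing = 2949 × cos(45°) = 2085 km.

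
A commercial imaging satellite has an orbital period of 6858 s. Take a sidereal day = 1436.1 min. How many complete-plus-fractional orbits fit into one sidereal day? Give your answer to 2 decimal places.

12.56

Orbits per sidereal day = 86166 / 6858.0 = 12.564.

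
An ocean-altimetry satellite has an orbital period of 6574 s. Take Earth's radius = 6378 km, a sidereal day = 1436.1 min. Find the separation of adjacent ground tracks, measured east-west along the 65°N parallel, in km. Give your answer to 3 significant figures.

1290 km

Node shift per orbit = (6574.0/86166) × 360° = 27.47°.
Equatorial spacing = 27.47 × 111.3 km/° = 3057 km.
At 65° latitude, spacing = 3057 × cos(65°) = 1292 km.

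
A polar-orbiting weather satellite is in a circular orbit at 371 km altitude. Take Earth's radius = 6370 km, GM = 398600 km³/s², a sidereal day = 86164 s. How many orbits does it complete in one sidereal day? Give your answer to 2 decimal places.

15.64

Semi-major axis a = 6370 + 371 = 6741 km. Period T = 2π√(a³/μ) = 2π√(6741³/398600) = 5508.0 s = 91.80 min.
Orbits per sidereal day = 86164 / 5508.0 = 15.643.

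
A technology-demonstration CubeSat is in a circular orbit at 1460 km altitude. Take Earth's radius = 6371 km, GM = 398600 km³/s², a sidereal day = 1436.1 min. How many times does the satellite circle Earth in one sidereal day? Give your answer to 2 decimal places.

Semi-major axis a = 6371 + 1460 = 7831 km. Period T = 2π√(a³/μ) = 2π√(7831³/398600) = 6896.6 s = 114.94 min.
Orbits per sidereal day = 86166 / 6896.6 = 12.494.

12.49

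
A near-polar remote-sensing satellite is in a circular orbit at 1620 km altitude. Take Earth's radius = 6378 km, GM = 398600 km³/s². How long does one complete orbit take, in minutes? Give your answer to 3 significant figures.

119 min

Semi-major axis a = 6378 + 1620 = 7998 km. Period T = 2π√(a³/μ) = 2π√(7998³/398600) = 7118.4 s = 118.64 min.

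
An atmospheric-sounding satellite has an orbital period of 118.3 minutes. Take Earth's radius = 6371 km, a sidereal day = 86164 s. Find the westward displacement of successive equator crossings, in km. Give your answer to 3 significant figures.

3300 km

T = 118.3 min = 7098.0 s.
During one orbit Earth rotates (7098.0 / 86164) × 360° = 29.66°.
At the equator that is 29.66° × (2π·6371/360) km/° = 29.66 × 111.2 = 3298 km.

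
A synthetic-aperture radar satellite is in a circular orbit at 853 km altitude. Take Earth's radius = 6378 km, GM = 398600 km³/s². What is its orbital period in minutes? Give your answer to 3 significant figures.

102 min

Semi-major axis a = 6378 + 853 = 7231 km. Period T = 2π√(a³/μ) = 2π√(7231³/398600) = 6119.4 s = 101.99 min.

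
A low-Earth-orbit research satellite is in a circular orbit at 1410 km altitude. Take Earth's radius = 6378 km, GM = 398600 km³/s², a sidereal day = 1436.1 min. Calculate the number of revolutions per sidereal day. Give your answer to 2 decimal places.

12.60

Semi-major axis a = 6378 + 1410 = 7788 km. Period T = 2π√(a³/μ) = 2π√(7788³/398600) = 6839.9 s = 114.00 min.
Orbits per sidereal day = 86166 / 6839.9 = 12.598.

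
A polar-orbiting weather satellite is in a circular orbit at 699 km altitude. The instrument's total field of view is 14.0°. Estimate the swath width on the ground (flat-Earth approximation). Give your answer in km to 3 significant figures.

172 km

Half-angle = 14.0°/2 = 7°.
Swath width ≈ 2h·tan(θ/2) = 2 × 699 × tan(7°) = 171.7 km.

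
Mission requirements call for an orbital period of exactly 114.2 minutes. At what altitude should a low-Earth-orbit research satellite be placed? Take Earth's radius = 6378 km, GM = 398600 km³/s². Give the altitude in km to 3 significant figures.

1420 km

T = 114.2 min = 6852.0 s.
From T = 2π√(a³/μ): a = (μ T²/4π²)^(1/3) = (398600 × 6852.0² / 4π²)^(1/3) = 7797 km.
Altitude h = a − R = 7797 − 6378 = 1419 km.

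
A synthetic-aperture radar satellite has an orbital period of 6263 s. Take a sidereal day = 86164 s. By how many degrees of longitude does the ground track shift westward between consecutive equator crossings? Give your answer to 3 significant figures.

During one orbit Earth rotates (6263.0 / 86164) × 360° = 26.17°.

26.2°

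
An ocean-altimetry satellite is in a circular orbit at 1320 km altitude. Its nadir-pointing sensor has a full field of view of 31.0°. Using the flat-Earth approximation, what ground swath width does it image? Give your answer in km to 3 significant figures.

Half-angle = 31.0°/2 = 15.5°.
Swath width ≈ 2h·tan(θ/2) = 2 × 1320 × tan(15.5°) = 732.1 km.

732 km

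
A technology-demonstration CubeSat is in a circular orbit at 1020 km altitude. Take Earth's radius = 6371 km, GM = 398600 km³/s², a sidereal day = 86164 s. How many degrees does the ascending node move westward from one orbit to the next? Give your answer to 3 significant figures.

Semi-major axis a = 6371 + 1020 = 7391 km. Period T = 2π√(a³/μ) = 2π√(7391³/398600) = 6323.6 s = 105.39 min.
During one orbit Earth rotates (6323.6 / 86164) × 360° = 26.42°.

26.4°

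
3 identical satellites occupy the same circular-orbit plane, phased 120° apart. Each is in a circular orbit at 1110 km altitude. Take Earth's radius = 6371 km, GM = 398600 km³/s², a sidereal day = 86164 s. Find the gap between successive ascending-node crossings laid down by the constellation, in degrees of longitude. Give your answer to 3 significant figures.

Semi-major axis a = 6371 + 1110 = 7481 km. Period T = 2π√(a³/μ) = 2π√(7481³/398600) = 6439.5 s = 107.32 min.
Single-satellite node shift = (6439.5/86164) × 360° = 26.90°.
With 3 satellites evenly phased, successive equator crossings are 26.90/3 = 8.968° apart.

8.97°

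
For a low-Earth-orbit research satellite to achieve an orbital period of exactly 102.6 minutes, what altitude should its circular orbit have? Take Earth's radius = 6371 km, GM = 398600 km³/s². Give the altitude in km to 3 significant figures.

889 km

T = 102.6 min = 6156.0 s.
From T = 2π√(a³/μ): a = (μ T²/4π²)^(1/3) = (398600 × 6156.0² / 4π²)^(1/3) = 7260 km.
Altitude h = a − R = 7260 − 6371 = 889 km.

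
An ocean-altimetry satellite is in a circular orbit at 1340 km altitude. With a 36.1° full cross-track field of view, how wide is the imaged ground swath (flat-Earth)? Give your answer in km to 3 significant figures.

Half-angle = 36.1°/2 = 18.05°.
Swath width ≈ 2h·tan(θ/2) = 2 × 1340 × tan(18.05°) = 873.4 km.

873 km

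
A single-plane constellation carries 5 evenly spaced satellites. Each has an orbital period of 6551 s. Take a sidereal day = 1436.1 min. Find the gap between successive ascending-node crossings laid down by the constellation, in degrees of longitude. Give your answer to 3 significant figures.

5.47°

Single-satellite node shift = (6551.0/86166) × 360° = 27.37°.
With 5 satellites evenly phased, successive equator crossings are 27.37/5 = 5.474° apart.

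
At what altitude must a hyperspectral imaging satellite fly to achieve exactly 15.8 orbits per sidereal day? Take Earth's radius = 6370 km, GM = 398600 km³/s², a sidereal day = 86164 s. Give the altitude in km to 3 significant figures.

Required period T = 86164 / 15.8 = 5453.4 s.
From T = 2π√(a³/μ): a = (μ T²/4π²)^(1/3) = (398600 × 5453.4² / 4π²)^(1/3) = 6696 km.
Altitude h = a − R = 6696 − 6370 = 326 km.

326 km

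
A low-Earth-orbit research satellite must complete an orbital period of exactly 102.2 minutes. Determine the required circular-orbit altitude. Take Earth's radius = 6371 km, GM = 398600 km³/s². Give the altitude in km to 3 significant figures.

T = 102.2 min = 6132.0 s.
From T = 2π√(a³/μ): a = (μ T²/4π²)^(1/3) = (398600 × 6132.0² / 4π²)^(1/3) = 7241 km.
Altitude h = a − R = 7241 − 6371 = 870 km.

870 km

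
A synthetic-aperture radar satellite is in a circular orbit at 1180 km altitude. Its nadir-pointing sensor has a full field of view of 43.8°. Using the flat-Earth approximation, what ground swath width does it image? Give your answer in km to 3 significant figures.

949 km

Half-angle = 43.8°/2 = 21.9°.
Swath width ≈ 2h·tan(θ/2) = 2 × 1180 × tan(21.9°) = 948.7 km.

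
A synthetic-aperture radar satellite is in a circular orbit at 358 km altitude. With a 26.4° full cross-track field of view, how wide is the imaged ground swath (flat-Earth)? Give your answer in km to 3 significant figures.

Half-angle = 26.4°/2 = 13.2°.
Swath width ≈ 2h·tan(θ/2) = 2 × 358 × tan(13.2°) = 167.9 km.

168 km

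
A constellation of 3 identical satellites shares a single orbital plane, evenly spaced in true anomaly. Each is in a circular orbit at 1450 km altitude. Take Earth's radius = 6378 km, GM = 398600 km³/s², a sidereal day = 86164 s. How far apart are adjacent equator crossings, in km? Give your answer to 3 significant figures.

Semi-major axis a = 6378 + 1450 = 7828 km. Period T = 2π√(a³/μ) = 2π√(7828³/398600) = 6892.7 s = 114.88 min.
Single-satellite node shift = (6892.7/86164) × 360° = 28.80°.
With 3 satellites evenly phased, successive equator crossings are 28.80/3 = 9.599° apart.
That is 9.599 × 111.3 = 1069 km at the equator.

1070 km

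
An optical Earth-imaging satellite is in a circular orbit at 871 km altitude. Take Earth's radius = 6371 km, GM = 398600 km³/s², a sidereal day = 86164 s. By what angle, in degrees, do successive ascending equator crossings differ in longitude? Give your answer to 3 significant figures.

Semi-major axis a = 6371 + 871 = 7242 km. Period T = 2π√(a³/μ) = 2π√(7242³/398600) = 6133.4 s = 102.22 min.
During one orbit Earth rotates (6133.4 / 86164) × 360° = 25.63°.

25.6°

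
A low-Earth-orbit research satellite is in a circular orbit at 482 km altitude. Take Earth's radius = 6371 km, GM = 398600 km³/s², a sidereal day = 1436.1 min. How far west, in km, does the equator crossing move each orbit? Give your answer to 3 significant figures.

Semi-major axis a = 6371 + 482 = 6853 km. Period T = 2π√(a³/μ) = 2π√(6853³/398600) = 5645.9 s = 94.10 min.
During one orbit Earth rotates (5645.9 / 86166) × 360° = 23.59°.
At the equator that is 23.59° × (2π·6371/360) km/° = 23.59 × 111.2 = 2623 km.

2620 km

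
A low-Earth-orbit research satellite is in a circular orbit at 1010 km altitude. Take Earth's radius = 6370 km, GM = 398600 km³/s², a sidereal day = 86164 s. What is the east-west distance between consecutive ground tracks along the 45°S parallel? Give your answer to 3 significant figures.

Semi-major axis a = 6370 + 1010 = 7380 km. Period T = 2π√(a³/μ) = 2π√(7380³/398600) = 6309.5 s = 105.16 min.
Node shift per orbit = (6309.5/86164) × 360° = 26.36°.
Equatorial spacing = 26.36 × 111.2 km/° = 2931 km.
At 45° latitude, spacing = 2931 × cos(45°) = 2072 km.

2070 km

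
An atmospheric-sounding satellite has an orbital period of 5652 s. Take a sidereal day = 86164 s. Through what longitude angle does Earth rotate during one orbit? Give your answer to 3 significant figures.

During one orbit Earth rotates (5652.0 / 86164) × 360° = 23.61°.

23.6°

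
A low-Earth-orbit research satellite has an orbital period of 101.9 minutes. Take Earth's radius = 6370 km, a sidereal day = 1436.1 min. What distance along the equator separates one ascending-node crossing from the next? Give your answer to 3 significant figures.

2840 km

T = 101.9 min = 6114.0 s.
During one orbit Earth rotates (6114.0 / 86166) × 360° = 25.54°.
At the equator that is 25.54° × (2π·6370/360) km/° = 25.54 × 111.2 = 2840 km.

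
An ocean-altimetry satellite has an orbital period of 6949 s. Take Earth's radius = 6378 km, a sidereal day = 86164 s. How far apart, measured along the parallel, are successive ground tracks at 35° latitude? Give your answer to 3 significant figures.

2650 km

Node shift per orbit = (6949.0/86164) × 360° = 29.03°.
Equatorial spacing = 29.03 × 111.3 km/° = 3232 km.
At 35° latitude, spacing = 3232 × cos(35°) = 2647 km.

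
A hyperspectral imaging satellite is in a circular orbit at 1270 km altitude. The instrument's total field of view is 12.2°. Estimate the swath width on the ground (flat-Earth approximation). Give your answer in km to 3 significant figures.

271 km

Half-angle = 12.2°/2 = 6.1°.
Swath width ≈ 2h·tan(θ/2) = 2 × 1270 × tan(6.1°) = 271.4 km.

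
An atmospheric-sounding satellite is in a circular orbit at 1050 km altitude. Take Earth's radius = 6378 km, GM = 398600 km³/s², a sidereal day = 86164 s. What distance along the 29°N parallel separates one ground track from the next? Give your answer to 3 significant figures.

Semi-major axis a = 6378 + 1050 = 7428 km. Period T = 2π√(a³/μ) = 2π√(7428³/398600) = 6371.2 s = 106.19 min.
Node shift per orbit = (6371.2/86164) × 360° = 26.62°.
Equatorial spacing = 26.62 × 111.3 km/° = 2963 km.
At 29° latitude, spacing = 2963 × cos(29°) = 2592 km.

2590 km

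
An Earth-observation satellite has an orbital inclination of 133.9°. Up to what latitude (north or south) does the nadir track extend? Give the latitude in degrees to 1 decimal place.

46.1°

Retrograde orbit: the ground track reaches ±(180° − i) = ±(180 − 133.9) = ±46.1°.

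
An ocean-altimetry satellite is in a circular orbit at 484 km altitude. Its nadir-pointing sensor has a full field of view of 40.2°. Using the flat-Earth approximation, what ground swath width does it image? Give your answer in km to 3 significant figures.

Half-angle = 40.2°/2 = 20.1°.
Swath width ≈ 2h·tan(θ/2) = 2 × 484 × tan(20.1°) = 354.2 km.

354 km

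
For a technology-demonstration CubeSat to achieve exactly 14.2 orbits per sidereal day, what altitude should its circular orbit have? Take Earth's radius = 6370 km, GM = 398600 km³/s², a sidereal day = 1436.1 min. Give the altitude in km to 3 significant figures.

Required period T = 86166 / 14.2 = 6068.0 s.
From T = 2π√(a³/μ): a = (μ T²/4π²)^(1/3) = (398600 × 6068.0² / 4π²)^(1/3) = 7190 km.
Altitude h = a − R = 7190 − 6370 = 820 km.

820 km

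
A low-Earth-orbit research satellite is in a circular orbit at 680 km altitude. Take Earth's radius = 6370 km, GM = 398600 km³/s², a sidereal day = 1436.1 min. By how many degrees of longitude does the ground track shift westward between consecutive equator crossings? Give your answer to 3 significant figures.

Semi-major axis a = 6370 + 680 = 7050 km. Period T = 2π√(a³/μ) = 2π√(7050³/398600) = 5891.1 s = 98.18 min.
During one orbit Earth rotates (5891.1 / 86166) × 360° = 24.61°.

24.6°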